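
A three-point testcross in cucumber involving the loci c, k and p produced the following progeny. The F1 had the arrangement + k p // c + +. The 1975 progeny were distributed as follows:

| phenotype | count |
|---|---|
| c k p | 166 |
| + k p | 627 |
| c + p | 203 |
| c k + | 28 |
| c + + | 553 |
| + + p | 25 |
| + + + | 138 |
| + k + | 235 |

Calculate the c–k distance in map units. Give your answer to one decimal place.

The two rarest classes, + + p and c k +, are the double crossovers. Comparing them with the parentals, only the k allele has switched, so k is the middle locus and the order is c – k – p.
Crossovers in the c–k interval produce the single-crossover classes c k p and + + + (166 + 138 = 304) plus the double crossovers (53).
RF(c–k) = (304 + 53) / 1975 = 357/1975 = 0.1808 → 18.1 map units.

18.1 map units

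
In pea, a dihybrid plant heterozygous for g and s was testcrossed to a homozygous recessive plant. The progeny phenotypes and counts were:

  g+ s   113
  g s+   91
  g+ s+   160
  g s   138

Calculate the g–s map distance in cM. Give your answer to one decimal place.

The two most frequent classes, g+ s+ (160) and g s (138), are the parental types, so the F1 was g+ s+ / g s.
The recombinant classes are g+ s and g s+: 113 + 91 = 204.
Recombination frequency = 204/502 = 0.4064 ≈ 40.6%, i.e. 40.6 cM.

40.6 cM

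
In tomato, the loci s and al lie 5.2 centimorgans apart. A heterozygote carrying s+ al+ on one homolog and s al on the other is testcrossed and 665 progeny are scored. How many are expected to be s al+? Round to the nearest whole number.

A map distance of 5.2 centimorgans corresponds to a recombination frequency of 0.052.
The F1 is s+ al+ / s al, so s al+ is a recombinant gamete class with expected frequency r/2 = 0.052/2 = 0.0260.
Expected number = 0.0260 × 665 = 17.29 ≈ 17.

17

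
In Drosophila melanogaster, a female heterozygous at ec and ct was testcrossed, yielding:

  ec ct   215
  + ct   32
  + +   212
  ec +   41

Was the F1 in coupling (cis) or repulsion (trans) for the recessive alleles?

The two most frequent classes are + + (212) and ec ct (215); these are the parental (non-recombinant) types.
So the F1 carried + + on one chromosome and ec ct on the other — the recessive alleles are on the same chromosome (cis / coupling).

cis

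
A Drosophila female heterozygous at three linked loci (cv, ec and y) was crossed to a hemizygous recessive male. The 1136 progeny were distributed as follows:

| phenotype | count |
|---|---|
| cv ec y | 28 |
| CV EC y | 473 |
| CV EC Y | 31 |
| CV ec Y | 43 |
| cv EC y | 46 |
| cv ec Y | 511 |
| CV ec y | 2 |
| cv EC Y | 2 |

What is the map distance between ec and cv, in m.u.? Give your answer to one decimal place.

The two most frequent reciprocal classes, CV EC y and cv ec Y, are the parental types, so the F1 was CV EC y / cv ec Y.
The two rarest classes, CV ec y and cv EC Y, are the double crossovers. Comparing them with the parentals, only the ec allele has switched, so ec is the middle locus and the order is y – ec – cv.
Crossovers in the ec–cv interval produce the single-crossover classes cv EC y and CV ec Y (46 + 43 = 89) plus the double crossovers (4).
RF(ec–cv) = (89 + 4) / 1136 = 93/1136 = 0.0819 → 8.2 m.u.

8.2 m.u.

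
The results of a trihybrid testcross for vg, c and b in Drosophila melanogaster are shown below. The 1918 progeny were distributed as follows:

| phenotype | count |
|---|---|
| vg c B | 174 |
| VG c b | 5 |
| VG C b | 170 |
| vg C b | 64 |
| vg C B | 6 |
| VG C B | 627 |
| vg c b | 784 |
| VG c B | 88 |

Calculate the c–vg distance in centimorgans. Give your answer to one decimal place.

8.5 centimorgans

The two most frequent reciprocal classes, VG C B and vg c b, are the parental types, so the F1 was VG C B / vg c b.
The two rarest classes, vg C B and VG c b, are the double crossovers. Comparing them with the parentals, only the vg allele has switched, so vg is the middle locus and the order is b – vg – c.
Crossovers in the vg–c interval produce the single-crossover classes VG c B and vg C b (88 + 64 = 152) plus the double crossovers (11).
RF(vg–c) = (152 + 11) / 1918 = 163/1918 = 0.0850 → 8.5 centimorgans.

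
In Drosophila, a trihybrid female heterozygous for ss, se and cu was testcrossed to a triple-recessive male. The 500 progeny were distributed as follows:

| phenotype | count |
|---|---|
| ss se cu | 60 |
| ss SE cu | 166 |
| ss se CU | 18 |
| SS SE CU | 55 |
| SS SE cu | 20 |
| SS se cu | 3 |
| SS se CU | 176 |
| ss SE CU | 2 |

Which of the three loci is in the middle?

The two most frequent reciprocal classes, SS se CU and ss SE cu, are the parental types, so the F1 was SS se CU / ss SE cu.
The two rarest classes, SS se cu and ss SE CU, are the double crossovers. Comparing them with the parentals, only the cu allele has switched, so cu is the middle locus and the order is se – cu – ss.

cu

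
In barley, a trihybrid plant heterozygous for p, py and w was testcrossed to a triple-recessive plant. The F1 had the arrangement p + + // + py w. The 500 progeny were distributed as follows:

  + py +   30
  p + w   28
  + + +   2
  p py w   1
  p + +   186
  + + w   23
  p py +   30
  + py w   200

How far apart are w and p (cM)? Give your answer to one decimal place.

12.2 cM

The two rarest classes, + + + and p py w, are the double crossovers. Comparing them with the parentals, only the p allele has switched, so p is the middle locus and the order is w – p – py.
Crossovers in the w–p interval produce the single-crossover classes p + w and + py + (28 + 30 = 58) plus the double crossovers (3).
RF(w–p) = (58 + 3) / 500 = 61/500 = 0.1220 → 12.2 cM.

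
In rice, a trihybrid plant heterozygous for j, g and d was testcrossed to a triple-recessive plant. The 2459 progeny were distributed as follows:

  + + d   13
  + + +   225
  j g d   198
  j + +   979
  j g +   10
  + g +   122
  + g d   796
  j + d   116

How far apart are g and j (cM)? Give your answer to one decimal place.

The two most frequent reciprocal classes, + g d and j + +, are the parental types, so the F1 was + g d / j + +.
The two rarest classes, + + d and j g +, are the double crossovers. Comparing them with the parentals, only the g allele has switched, so g is the middle locus and the order is j – g – d.
Crossovers in the j–g interval produce the single-crossover classes j g d and + + + (198 + 225 = 423) plus the double crossovers (23).
RF(j–g) = (423 + 23) / 2459 = 446/2459 = 0.1814 → 18.1 cM.

18.1 cM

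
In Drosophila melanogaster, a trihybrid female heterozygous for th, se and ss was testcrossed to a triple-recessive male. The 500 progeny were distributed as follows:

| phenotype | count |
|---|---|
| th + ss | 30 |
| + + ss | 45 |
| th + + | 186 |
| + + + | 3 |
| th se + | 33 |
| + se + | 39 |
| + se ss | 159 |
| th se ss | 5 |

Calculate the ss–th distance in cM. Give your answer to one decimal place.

15.4 cM

The two most frequent reciprocal classes, th + + and + se ss, are the parental types, so the F1 was th + + / + se ss.
The two rarest classes, + + + and th se ss, are the double crossovers. Comparing them with the parentals, only the th allele has switched, so th is the middle locus and the order is se – th – ss.
Crossovers in the th–ss interval produce the single-crossover classes th + ss and + se + (30 + 39 = 69) plus the double crossovers (8).
RF(th–ss) = (69 + 8) / 500 = 77/500 = 0.1540 → 15.4 cM.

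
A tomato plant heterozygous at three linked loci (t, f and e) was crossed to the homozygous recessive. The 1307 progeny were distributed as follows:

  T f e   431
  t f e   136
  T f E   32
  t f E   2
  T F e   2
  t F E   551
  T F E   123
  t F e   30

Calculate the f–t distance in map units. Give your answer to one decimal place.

20.1 map units

The two most frequent reciprocal classes, T f e and t F E, are the parental types, so the F1 was T f e / t F E.
The two rarest classes, T F e and t f E, are the double crossovers. Comparing them with the parentals, only the f allele has switched, so f is the middle locus and the order is t – f – e.
Crossovers in the t–f interval produce the single-crossover classes t f e and T F E (136 + 123 = 259) plus the double crossovers (4).
RF(t–f) = (259 + 4) / 1307 = 263/1307 = 0.2012 → 20.1 map units.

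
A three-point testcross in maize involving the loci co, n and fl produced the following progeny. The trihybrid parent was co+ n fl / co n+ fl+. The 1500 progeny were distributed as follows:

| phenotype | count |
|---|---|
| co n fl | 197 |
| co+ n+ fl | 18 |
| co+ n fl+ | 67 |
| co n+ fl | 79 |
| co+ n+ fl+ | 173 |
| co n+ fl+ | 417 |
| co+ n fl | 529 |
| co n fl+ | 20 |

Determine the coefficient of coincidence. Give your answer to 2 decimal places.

0.76

The two rarest classes, co+ n+ fl and co n fl+, are the double crossovers. Comparing them with the parentals, only the n allele has switched, so n is the middle locus and the order is co – n – fl.
co–n: (370 + 38)/1500 = 0.2720; n–fl: (146 + 38)/1500 = 0.1227.
Expected DCO frequency = 0.2720 × 0.1227 ≈ 0.03337; observed = 38/1500 ≈ 0.02533.
Coefficient of coincidence = 0.02533/0.03337 ≈ 0.76.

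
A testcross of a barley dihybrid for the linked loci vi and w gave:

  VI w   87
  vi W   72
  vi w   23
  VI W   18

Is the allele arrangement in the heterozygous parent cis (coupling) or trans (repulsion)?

The two most frequent classes are VI w (87) and vi W (72); these are the parental (non-recombinant) types.
So the F1 carried VI w on one chromosome and vi W on the other — the recessive alleles are on opposite chromosomes (trans / repulsion).

trans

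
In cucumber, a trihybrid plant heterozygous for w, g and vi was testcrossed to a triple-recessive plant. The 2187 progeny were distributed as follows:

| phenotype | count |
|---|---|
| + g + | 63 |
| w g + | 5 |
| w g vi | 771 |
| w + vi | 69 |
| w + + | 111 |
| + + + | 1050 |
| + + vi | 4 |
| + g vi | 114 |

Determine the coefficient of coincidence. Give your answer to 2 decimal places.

The two most frequent reciprocal classes, + + + and w g vi, are the parental types, so the F1 was + + + / w g vi.
The two rarest classes, + + vi and w g +, are the double crossovers. Comparing them with the parentals, only the vi allele has switched, so vi is the middle locus and the order is g – vi – w.
g–vi: (132 + 9)/2187 = 0.0645; vi–w: (225 + 9)/2187 = 0.1070.
Expected DCO frequency = 0.0645 × 0.1070 ≈ 0.00690; observed = 9/2187 ≈ 0.00412.
Coefficient of coincidence = 0.00412/0.00690 ≈ 0.60.

0.60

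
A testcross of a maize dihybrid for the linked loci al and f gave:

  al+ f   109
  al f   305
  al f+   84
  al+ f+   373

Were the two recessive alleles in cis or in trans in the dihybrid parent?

cis

The two most frequent classes are al+ f+ (373) and al f (305); these are the parental (non-recombinant) types.
So the F1 carried al+ f+ on one chromosome and al f on the other — the recessive alleles are on the same chromosome (cis / coupling).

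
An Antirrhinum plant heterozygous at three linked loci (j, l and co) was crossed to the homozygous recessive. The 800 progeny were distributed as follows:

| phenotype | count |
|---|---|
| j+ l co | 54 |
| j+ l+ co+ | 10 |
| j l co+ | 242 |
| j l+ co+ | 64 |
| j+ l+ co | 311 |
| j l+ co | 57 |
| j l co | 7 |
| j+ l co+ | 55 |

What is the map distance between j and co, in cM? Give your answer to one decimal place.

16.1 cM

The two most frequent reciprocal classes, j l co+ and j+ l+ co, are the parental types, so the F1 was j l co+ / j+ l+ co.
The two rarest classes, j l co and j+ l+ co+, are the double crossovers. Comparing them with the parentals, only the co allele has switched, so co is the middle locus and the order is j – co – l.
Crossovers in the j–co interval produce the single-crossover classes j+ l co+ and j l+ co (55 + 57 = 112) plus the double crossovers (17).
RF(j–co) = (112 + 17) / 800 = 129/800 = 0.1613 → 16.1 cM.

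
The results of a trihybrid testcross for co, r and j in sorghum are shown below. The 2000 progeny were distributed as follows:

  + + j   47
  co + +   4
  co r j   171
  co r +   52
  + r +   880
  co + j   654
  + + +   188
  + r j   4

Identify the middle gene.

The two most frequent reciprocal classes, co + j and + r +, are the parental types, so the F1 was co + j / + r +.
The two rarest classes, co + + and + r j, are the double crossovers. Comparing them with the parentals, only the j allele has switched, so j is the middle locus and the order is r – j – co.

j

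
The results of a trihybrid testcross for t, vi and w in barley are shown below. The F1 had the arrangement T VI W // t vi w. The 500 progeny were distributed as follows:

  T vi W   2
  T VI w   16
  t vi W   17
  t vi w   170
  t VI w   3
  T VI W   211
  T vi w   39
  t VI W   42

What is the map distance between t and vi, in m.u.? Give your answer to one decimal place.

17.2 m.u.

The two rarest classes, T vi W and t VI w, are the double crossovers. Comparing them with the parentals, only the vi allele has switched, so vi is the middle locus and the order is w – vi – t.
Crossovers in the vi–t interval produce the single-crossover classes t VI W and T vi w (42 + 39 = 81) plus the double crossovers (5).
RF(vi–t) = (81 + 5) / 500 = 86/500 = 0.1720 → 17.2 m.u.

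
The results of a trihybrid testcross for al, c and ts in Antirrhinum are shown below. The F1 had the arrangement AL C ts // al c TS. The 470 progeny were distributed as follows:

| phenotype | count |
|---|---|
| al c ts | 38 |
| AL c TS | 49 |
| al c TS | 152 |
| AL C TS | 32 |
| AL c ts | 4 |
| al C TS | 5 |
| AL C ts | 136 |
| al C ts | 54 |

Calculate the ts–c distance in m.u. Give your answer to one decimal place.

16.8 m.u.

The two rarest classes, AL c ts and al C TS, are the double crossovers. Comparing them with the parentals, only the c allele has switched, so c is the middle locus and the order is ts – c – al.
Crossovers in the ts–c interval produce the single-crossover classes AL C TS and al c ts (32 + 38 = 70) plus the double crossovers (9).
RF(ts–c) = (70 + 9) / 470 = 79/470 = 0.1681 → 16.8 m.u.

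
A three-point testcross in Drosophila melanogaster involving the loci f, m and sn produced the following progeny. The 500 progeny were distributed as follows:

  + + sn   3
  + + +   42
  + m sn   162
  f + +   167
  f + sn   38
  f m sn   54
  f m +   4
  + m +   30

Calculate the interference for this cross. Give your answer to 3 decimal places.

0.547

The two most frequent reciprocal classes, f + + and + m sn, are the parental types, so the F1 was f + + / + m sn.
The two rarest classes, f m + and + + sn, are the double crossovers. Comparing them with the parentals, only the m allele has switched, so m is the middle locus and the order is f – m – sn.
f–m: (96 + 7)/500 = 0.2060; m–sn: (68 + 7)/500 = 0.1500.
Expected DCO frequency = 0.2060 × 0.1500 ≈ 0.03090; observed = 7/500 ≈ 0.01400.
Coefficient of coincidence = 0.01400/0.03090 ≈ 0.453; interference = 1 − 0.453 = 0.547.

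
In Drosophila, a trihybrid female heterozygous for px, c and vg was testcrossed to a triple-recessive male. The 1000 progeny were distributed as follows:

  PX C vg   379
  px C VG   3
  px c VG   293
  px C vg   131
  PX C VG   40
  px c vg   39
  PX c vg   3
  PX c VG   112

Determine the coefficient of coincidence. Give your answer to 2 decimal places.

0.28

The two most frequent reciprocal classes, px c VG and PX C vg, are the parental types, so the F1 was px c VG / PX C vg.
The two rarest classes, px C VG and PX c vg, are the double crossovers. Comparing them with the parentals, only the c allele has switched, so c is the middle locus and the order is vg – c – px.
vg–c: (79 + 6)/1000 = 0.0850; c–px: (243 + 6)/1000 = 0.2490.
Expected DCO frequency = 0.0850 × 0.2490 ≈ 0.02116; observed = 6/1000 ≈ 0.00600.
Coefficient of coincidence = 0.00600/0.02116 ≈ 0.28.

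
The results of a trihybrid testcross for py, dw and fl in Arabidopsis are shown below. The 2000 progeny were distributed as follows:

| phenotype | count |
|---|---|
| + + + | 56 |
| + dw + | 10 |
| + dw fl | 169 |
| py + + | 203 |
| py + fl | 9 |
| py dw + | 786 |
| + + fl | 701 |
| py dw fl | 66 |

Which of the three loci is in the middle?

py

The two most frequent reciprocal classes, py dw + and + + fl, are the parental types, so the F1 was py dw + / + + fl.
The two rarest classes, + dw + and py + fl, are the double crossovers. Comparing them with the parentals, only the py allele has switched, so py is the middle locus and the order is dw – py – fl.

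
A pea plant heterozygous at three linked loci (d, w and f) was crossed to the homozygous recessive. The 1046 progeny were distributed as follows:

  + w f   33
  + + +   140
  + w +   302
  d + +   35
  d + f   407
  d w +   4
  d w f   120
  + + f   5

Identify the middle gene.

The two most frequent reciprocal classes, + w + and d + f, are the parental types, so the F1 was + w + / d + f.
The two rarest classes, d w + and + + f, are the double crossovers. Comparing them with the parentals, only the d allele has switched, so d is the middle locus and the order is f – d – w.

d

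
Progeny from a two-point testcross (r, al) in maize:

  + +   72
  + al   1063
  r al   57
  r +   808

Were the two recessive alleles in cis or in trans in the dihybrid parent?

The two most frequent classes are + al (1063) and r + (808); these are the parental (non-recombinant) types.
So the F1 carried + al on one chromosome and r + on the other — the recessive alleles are on opposite chromosomes (trans / repulsion).

trans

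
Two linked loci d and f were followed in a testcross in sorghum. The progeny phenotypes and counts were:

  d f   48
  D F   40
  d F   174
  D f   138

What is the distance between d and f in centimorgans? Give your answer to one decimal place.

22.0 centimorgans

The two most frequent classes, D f (138) and d F (174), are the parental types, so the F1 was D f / d F.
The recombinant classes are D F and d f: 40 + 48 = 88.
Recombination frequency = 88/400 = 0.2200 ≈ 22.0%, i.e. 22.0 centimorgans.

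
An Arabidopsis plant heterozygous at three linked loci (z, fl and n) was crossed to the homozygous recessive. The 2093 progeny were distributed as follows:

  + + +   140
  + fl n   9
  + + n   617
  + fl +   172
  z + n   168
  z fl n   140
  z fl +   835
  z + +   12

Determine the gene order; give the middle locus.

The two most frequent reciprocal classes, + + n and z fl +, are the parental types, so the F1 was + + n / z fl +.
The two rarest classes, + fl n and z + +, are the double crossovers. Comparing them with the parentals, only the fl allele has switched, so fl is the middle locus and the order is n – fl – z.

fl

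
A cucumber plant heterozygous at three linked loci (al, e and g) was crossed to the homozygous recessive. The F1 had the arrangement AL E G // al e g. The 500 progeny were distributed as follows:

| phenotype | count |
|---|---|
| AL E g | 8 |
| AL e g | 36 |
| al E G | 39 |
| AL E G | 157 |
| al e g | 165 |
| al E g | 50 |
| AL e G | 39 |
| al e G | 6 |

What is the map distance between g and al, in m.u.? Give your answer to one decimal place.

17.8 m.u.

The two rarest classes, AL E g and al e G, are the double crossovers. Comparing them with the parentals, only the g allele has switched, so g is the middle locus and the order is al – g – e.
Crossovers in the al–g interval produce the single-crossover classes al E G and AL e g (39 + 36 = 75) plus the double crossovers (14).
RF(al–g) = (75 + 14) / 500 = 89/500 = 0.1780 → 17.8 m.u.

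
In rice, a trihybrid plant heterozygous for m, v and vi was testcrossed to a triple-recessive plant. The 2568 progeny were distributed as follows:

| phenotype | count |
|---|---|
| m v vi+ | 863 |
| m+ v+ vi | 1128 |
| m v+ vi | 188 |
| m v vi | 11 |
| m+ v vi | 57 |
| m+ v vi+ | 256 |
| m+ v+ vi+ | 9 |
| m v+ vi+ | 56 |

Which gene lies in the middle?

vi

The two most frequent reciprocal classes, m v vi+ and m+ v+ vi, are the parental types, so the F1 was m v vi+ / m+ v+ vi.
The two rarest classes, m v vi and m+ v+ vi+, are the double crossovers. Comparing them with the parentals, only the vi allele has switched, so vi is the middle locus and the order is v – vi – m.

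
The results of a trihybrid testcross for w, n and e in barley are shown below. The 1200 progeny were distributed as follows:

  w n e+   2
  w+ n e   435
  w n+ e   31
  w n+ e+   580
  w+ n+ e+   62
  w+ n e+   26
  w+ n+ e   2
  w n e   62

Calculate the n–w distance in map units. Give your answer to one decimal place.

10.7 map units

The two most frequent reciprocal classes, w+ n e and w n+ e+, are the parental types, so the F1 was w+ n e / w n+ e+.
The two rarest classes, w+ n+ e and w n e+, are the double crossovers. Comparing them with the parentals, only the n allele has switched, so n is the middle locus and the order is w – n – e.
Crossovers in the w–n interval produce the single-crossover classes w n e and w+ n+ e+ (62 + 62 = 124) plus the double crossovers (4).
RF(w–n) = (124 + 4) / 1200 = 128/1200 = 0.1067 → 10.7 map units.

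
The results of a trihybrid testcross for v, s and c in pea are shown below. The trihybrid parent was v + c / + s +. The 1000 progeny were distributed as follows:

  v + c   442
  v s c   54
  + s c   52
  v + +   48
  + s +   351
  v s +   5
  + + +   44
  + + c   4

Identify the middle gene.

v

The two rarest classes, + + c and v s +, are the double crossovers. Comparing them with the parentals, only the v allele has switched, so v is the middle locus and the order is s – v – c.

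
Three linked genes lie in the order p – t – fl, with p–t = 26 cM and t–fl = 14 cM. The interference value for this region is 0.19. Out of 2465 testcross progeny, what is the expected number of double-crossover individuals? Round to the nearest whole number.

73

Map distances give recombination frequencies of 0.260 and 0.140 for the two intervals.
With interference 0.19 (so coincidence = 0.81), expected double-crossover frequency = 0.260 × 0.140 × 0.81 = 0.02948.
Expected number = 0.02948 × 2465 = 72.68 ≈ 73.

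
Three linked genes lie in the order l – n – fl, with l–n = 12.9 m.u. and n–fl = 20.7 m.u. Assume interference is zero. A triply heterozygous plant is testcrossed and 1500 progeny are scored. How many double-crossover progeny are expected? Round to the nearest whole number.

40

Map distances give recombination frequencies of 0.129 and 0.207 for the two intervals.
With no interference, expected double-crossover frequency = 0.129 × 0.207 = 0.02670.
Expected number = 0.02670 × 1500 = 40.05 ≈ 40.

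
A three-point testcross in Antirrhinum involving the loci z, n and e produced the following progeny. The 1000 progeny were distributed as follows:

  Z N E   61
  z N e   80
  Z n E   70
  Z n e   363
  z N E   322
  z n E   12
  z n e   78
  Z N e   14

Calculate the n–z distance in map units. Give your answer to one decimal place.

16.5 map units

The two most frequent reciprocal classes, Z n e and z N E, are the parental types, so the F1 was Z n e / z N E.
The two rarest classes, Z N e and z n E, are the double crossovers. Comparing them with the parentals, only the n allele has switched, so n is the middle locus and the order is e – n – z.
Crossovers in the n–z interval produce the single-crossover classes z n e and Z N E (78 + 61 = 139) plus the double crossovers (26).
RF(n–z) = (139 + 26) / 1000 = 165/1000 = 0.1650 → 16.5 map units.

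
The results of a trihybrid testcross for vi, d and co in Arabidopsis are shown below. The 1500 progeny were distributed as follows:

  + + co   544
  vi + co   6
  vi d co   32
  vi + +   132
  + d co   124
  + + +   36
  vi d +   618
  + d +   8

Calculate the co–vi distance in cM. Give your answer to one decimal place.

5.5 cM

The two most frequent reciprocal classes, + + co and vi d +, are the parental types, so the F1 was + + co / vi d +.
The two rarest classes, vi + co and + d +, are the double crossovers. Comparing them with the parentals, only the vi allele has switched, so vi is the middle locus and the order is co – vi – d.
Crossovers in the co–vi interval produce the single-crossover classes + + + and vi d co (36 + 32 = 68) plus the double crossovers (14).
RF(co–vi) = (68 + 14) / 1500 = 82/1500 = 0.0547 → 5.5 cM.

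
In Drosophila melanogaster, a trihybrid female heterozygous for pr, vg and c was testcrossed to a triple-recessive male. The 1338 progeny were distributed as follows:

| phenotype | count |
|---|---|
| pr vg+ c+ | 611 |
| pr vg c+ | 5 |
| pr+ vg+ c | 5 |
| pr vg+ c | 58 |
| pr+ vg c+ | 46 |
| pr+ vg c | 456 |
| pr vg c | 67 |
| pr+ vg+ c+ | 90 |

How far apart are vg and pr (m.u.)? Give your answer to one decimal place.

The two most frequent reciprocal classes, pr vg+ c+ and pr+ vg c, are the parental types, so the F1 was pr vg+ c+ / pr+ vg c.
The two rarest classes, pr vg c+ and pr+ vg+ c, are the double crossovers. Comparing them with the parentals, only the vg allele has switched, so vg is the middle locus and the order is c – vg – pr.
Crossovers in the vg–pr interval produce the single-crossover classes pr+ vg+ c+ and pr vg c (90 + 67 = 157) plus the double crossovers (10).
RF(vg–pr) = (157 + 10) / 1338 = 167/1338 = 0.1248 → 12.5 m.u.

12.5 m.u.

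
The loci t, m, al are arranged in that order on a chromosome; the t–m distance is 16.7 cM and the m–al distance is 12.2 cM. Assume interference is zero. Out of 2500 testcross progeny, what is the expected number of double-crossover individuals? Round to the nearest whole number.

Map distances give recombination frequencies of 0.167 and 0.122 for the two intervals.
With no interference, expected double-crossover frequency = 0.167 × 0.122 = 0.02037.
Expected number = 0.02037 × 2500 = 50.93 ≈ 51.

51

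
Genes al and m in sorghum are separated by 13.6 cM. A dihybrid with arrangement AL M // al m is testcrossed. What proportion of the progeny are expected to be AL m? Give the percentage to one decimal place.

A map distance of 13.6 cM corresponds to a recombination frequency of 0.136.
The F1 is AL M / al m, so AL m is a recombinant gamete class with expected frequency r/2 = 0.136/2 = 0.0680.
That is 0.0680 = 6.8% of the progeny.

6.8%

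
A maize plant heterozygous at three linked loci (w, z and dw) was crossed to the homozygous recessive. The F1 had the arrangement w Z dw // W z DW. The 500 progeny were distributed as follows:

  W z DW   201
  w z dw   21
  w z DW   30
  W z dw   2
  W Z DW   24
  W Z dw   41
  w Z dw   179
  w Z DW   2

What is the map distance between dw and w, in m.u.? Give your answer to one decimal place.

The two rarest classes, w Z DW and W z dw, are the double crossovers. Comparing them with the parentals, only the dw allele has switched, so dw is the middle locus and the order is w – dw – z.
Crossovers in the w–dw interval produce the single-crossover classes W Z dw and w z DW (41 + 30 = 71) plus the double crossovers (4).
RF(w–dw) = (71 + 4) / 500 = 75/500 = 0.1500 → 15.0 m.u.

15.0 m.u.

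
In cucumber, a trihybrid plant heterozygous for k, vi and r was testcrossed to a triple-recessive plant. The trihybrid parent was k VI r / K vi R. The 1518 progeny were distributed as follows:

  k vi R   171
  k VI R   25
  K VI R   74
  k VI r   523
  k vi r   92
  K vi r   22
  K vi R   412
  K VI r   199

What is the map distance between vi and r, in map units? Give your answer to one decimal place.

14.0 map units

The two rarest classes, k VI R and K vi r, are the double crossovers. Comparing them with the parentals, only the r allele has switched, so r is the middle locus and the order is vi – r – k.
Crossovers in the vi–r interval produce the single-crossover classes k vi r and K VI R (92 + 74 = 166) plus the double crossovers (47).
RF(vi–r) = (166 + 47) / 1518 = 213/1518 = 0.1403 → 14.0 map units.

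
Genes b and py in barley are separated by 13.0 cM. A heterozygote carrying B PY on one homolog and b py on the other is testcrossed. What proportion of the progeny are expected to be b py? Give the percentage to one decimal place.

43.5%

A map distance of 13.0 cM corresponds to a recombination frequency of 0.130.
The F1 is B PY / b py, so b py is a parental gamete class with expected frequency (1 − r)/2 = 0.870/2 = 0.4350.
That is 0.4350 = 43.5% of the progeny.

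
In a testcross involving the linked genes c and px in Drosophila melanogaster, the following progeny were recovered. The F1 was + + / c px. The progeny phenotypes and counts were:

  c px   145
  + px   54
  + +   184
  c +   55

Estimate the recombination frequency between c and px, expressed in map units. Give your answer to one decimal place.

The recombinant classes are + px and c +: 54 + 55 = 109.
Recombination frequency = 109/438 = 0.2489 ≈ 24.9%, i.e. 24.9 map units.

24.9 map units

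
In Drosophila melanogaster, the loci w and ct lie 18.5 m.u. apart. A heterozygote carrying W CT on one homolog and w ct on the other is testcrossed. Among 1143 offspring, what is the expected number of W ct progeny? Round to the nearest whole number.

106

A map distance of 18.5 m.u. corresponds to a recombination frequency of 0.185.
The F1 is W CT / w ct, so W ct is a recombinant gamete class with expected frequency r/2 = 0.185/2 = 0.0925.
Expected number = 0.0925 × 1143 = 105.73 ≈ 106.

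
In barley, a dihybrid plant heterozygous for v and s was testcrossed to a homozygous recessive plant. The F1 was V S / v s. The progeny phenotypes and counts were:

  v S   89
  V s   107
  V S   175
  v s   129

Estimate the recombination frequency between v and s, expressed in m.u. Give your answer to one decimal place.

The recombinant classes are V s and v S: 107 + 89 = 196.
Recombination frequency = 196/500 = 0.3920 ≈ 39.2%, i.e. 39.2 m.u.

39.2 m.u.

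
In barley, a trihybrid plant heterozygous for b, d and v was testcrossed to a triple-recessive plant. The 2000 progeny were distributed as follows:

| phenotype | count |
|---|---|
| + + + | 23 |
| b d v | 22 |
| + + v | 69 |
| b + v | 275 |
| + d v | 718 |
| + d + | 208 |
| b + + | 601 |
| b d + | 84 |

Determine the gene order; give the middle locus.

The two most frequent reciprocal classes, b + + and + d v, are the parental types, so the F1 was b + + / + d v.
The two rarest classes, + + + and b d v, are the double crossovers. Comparing them with the parentals, only the b allele has switched, so b is the middle locus and the order is v – b – d.

b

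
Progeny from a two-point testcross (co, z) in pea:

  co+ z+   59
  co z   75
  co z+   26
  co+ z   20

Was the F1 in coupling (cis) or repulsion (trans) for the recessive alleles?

The two most frequent classes are co+ z+ (59) and co z (75); these are the parental (non-recombinant) types.
So the F1 carried co+ z+ on one chromosome and co z on the other — the recessive alleles are on the same chromosome (cis / coupling).

cis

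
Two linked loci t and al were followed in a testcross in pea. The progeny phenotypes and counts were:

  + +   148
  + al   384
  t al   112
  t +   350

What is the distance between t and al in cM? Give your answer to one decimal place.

26.2 cM

The two most frequent classes, + al (384) and t + (350), are the parental types, so the F1 was + al / t +.
The recombinant classes are + + and t al: 148 + 112 = 260.
Recombination frequency = 260/994 = 0.2616 ≈ 26.2%, i.e. 26.2 cM.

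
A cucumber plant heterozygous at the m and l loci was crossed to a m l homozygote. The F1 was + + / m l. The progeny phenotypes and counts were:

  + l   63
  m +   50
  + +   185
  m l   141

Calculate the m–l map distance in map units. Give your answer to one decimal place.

25.7 map units

The recombinant classes are + l and m +: 63 + 50 = 113.
Recombination frequency = 113/439 = 0.2574 ≈ 25.7%, i.e. 25.7 map units.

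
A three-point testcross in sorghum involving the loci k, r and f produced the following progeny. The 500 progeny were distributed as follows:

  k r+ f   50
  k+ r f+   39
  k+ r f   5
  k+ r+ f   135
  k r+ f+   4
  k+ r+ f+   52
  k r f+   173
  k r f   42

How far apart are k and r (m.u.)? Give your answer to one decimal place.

The two most frequent reciprocal classes, k+ r+ f and k r f+, are the parental types, so the F1 was k+ r+ f / k r f+.
The two rarest classes, k+ r f and k r+ f+, are the double crossovers. Comparing them with the parentals, only the r allele has switched, so r is the middle locus and the order is k – r – f.
Crossovers in the k–r interval produce the single-crossover classes k r+ f and k+ r f+ (50 + 39 = 89) plus the double crossovers (9).
RF(k–r) = (89 + 9) / 500 = 98/500 = 0.1960 → 19.6 m.u.

19.6 m.u.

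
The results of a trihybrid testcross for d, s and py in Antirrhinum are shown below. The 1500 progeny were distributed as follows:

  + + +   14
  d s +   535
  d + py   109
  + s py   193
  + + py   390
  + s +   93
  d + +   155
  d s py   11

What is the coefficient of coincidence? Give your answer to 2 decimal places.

0.44

The two most frequent reciprocal classes, d s + and + + py, are the parental types, so the F1 was d s + / + + py.
The two rarest classes, d s py and + + +, are the double crossovers. Comparing them with the parentals, only the py allele has switched, so py is the middle locus and the order is s – py – d.
s–py: (348 + 25)/1500 = 0.2487; py–d: (202 + 25)/1500 = 0.1513.
Expected DCO frequency = 0.2487 × 0.1513 ≈ 0.03763; observed = 25/1500 ≈ 0.01667.
Coefficient of coincidence = 0.01667/0.03763 ≈ 0.44.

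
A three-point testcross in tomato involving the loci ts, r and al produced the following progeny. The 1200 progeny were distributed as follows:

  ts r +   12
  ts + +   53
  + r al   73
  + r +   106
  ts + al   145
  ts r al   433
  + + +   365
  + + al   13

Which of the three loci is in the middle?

The two most frequent reciprocal classes, + + + and ts r al, are the parental types, so the F1 was + + + / ts r al.
The two rarest classes, + + al and ts r +, are the double crossovers. Comparing them with the parentals, only the al allele has switched, so al is the middle locus and the order is ts – al – r.

al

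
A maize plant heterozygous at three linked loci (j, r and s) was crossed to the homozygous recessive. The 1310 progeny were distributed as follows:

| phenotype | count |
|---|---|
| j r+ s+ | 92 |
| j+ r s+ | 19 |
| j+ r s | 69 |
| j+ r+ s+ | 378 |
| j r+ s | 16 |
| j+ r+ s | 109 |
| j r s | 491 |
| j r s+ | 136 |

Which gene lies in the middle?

r

The two most frequent reciprocal classes, j+ r+ s+ and j r s, are the parental types, so the F1 was j+ r+ s+ / j r s.
The two rarest classes, j+ r s+ and j r+ s, are the double crossovers. Comparing them with the parentals, only the r allele has switched, so r is the middle locus and the order is j – r – s.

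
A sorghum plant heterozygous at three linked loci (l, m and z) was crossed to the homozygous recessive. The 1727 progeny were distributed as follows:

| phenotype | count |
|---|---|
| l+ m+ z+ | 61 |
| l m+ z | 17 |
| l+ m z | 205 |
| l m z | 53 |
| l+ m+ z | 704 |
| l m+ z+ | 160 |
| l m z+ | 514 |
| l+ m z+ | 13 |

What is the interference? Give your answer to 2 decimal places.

0.09

The two most frequent reciprocal classes, l m z+ and l+ m+ z, are the parental types, so the F1 was l m z+ / l+ m+ z.
The two rarest classes, l+ m z+ and l m+ z, are the double crossovers. Comparing them with the parentals, only the l allele has switched, so l is the middle locus and the order is z – l – m.
z–l: (114 + 30)/1727 = 0.0834; l–m: (365 + 30)/1727 = 0.2287.
Expected DCO frequency = 0.0834 × 0.2287 ≈ 0.01907; observed = 30/1727 ≈ 0.01737.
Coefficient of coincidence = 0.01737/0.01907 ≈ 0.91; interference = 1 − 0.91 = 0.09.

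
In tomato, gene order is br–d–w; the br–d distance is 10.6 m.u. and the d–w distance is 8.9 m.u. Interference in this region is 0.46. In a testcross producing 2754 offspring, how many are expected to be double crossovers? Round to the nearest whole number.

Map distances give recombination frequencies of 0.106 and 0.089 for the two intervals.
With interference 0.46 (so coincidence = 0.54), expected double-crossover frequency = 0.106 × 0.089 × 0.54 = 0.00509.
Expected number = 0.00509 × 2754 = 14.03 ≈ 14.

14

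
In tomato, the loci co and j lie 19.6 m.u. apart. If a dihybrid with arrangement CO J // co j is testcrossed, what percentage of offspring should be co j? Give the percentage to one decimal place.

A map distance of 19.6 m.u. corresponds to a recombination frequency of 0.196.
The F1 is CO J / co j, so co j is a parental gamete class with expected frequency (1 − r)/2 = 0.804/2 = 0.4020.
That is 0.4020 = 40.2% of the progeny.

40.2%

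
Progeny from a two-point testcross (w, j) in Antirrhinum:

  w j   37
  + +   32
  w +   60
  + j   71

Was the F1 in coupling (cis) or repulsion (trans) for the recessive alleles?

The two most frequent classes are + j (71) and w + (60); these are the parental (non-recombinant) types.
So the F1 carried + j on one chromosome and w + on the other — the recessive alleles are on opposite chromosomes (trans / repulsion).

trans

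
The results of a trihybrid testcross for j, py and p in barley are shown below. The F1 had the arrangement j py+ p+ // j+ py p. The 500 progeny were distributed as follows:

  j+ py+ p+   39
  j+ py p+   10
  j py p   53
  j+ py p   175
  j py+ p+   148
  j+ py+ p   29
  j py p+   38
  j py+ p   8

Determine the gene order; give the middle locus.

The two rarest classes, j py+ p and j+ py p+, are the double crossovers. Comparing them with the parentals, only the p allele has switched, so p is the middle locus and the order is j – p – py.

p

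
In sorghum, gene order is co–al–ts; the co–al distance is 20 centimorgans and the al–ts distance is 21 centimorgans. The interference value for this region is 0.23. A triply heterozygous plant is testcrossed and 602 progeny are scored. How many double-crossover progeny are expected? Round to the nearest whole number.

Map distances give recombination frequencies of 0.200 and 0.210 for the two intervals.
With interference 0.23 (so coincidence = 0.77), expected double-crossover frequency = 0.200 × 0.210 × 0.77 = 0.03234.
Expected number = 0.03234 × 602 = 19.47 ≈ 19.

19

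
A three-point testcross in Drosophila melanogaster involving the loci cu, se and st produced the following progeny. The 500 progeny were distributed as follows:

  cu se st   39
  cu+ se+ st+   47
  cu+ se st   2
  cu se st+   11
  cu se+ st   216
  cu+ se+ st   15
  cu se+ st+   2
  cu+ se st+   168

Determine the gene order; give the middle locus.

The two most frequent reciprocal classes, cu+ se st+ and cu se+ st, are the parental types, so the F1 was cu+ se st+ / cu se+ st.
The two rarest classes, cu+ se st and cu se+ st+, are the double crossovers. Comparing them with the parentals, only the st allele has switched, so st is the middle locus and the order is cu – st – se.

st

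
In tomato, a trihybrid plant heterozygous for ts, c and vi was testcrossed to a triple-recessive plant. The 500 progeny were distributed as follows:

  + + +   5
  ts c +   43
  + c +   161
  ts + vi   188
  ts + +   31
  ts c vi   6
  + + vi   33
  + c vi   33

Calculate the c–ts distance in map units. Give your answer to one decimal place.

17.4 map units

The two most frequent reciprocal classes, ts + vi and + c +, are the parental types, so the F1 was ts + vi / + c +.
The two rarest classes, ts c vi and + + +, are the double crossovers. Comparing them with the parentals, only the c allele has switched, so c is the middle locus and the order is ts – c – vi.
Crossovers in the ts–c interval produce the single-crossover classes + + vi and ts c + (33 + 43 = 76) plus the double crossovers (11).
RF(ts–c) = (76 + 11) / 500 = 87/500 = 0.1740 → 17.4 map units.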